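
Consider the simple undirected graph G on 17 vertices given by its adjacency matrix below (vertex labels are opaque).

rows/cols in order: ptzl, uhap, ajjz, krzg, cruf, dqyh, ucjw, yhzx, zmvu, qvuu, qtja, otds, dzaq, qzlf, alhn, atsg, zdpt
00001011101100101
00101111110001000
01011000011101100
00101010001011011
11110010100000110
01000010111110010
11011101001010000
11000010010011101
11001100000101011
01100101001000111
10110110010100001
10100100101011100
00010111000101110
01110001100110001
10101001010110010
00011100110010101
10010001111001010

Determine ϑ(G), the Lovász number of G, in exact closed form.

N(ptzl) = {cruf, ucjw, yhzx, zmvu, qtja, otds, alhn, zdpt}, |N(ptzl)| = 8.
N(qzlf) = {uhap, ajjz, krzg, yhzx, zmvu, otds, dzaq, zdpt}, |N(qzlf)| = 8.
Vertex qvuu has 8 neighbors: uhap, ajjz, dqyh, yhzx, qtja, alhn, atsg, zdpt.
N(zmvu) = {ptzl, uhap, cruf, dqyh, otds, qzlf, atsg, zdpt}, |N(zmvu)| = 8.
Every vertex has degree 8 (N=17); Paley(17): SR with (k,λ,μ)=(8,3,4).
Distinct eigenvalues (to 3 d.p.): [8.0, 1.562, -2.562].
λ_max=8, λ_min=-sqrt(17)/2 - 1/2; ϑ = −17·λ_min/(λ_max−λ_min) = sqrt(17).
≈ 4.123105626 (to 9 d.p.).

sqrt(17)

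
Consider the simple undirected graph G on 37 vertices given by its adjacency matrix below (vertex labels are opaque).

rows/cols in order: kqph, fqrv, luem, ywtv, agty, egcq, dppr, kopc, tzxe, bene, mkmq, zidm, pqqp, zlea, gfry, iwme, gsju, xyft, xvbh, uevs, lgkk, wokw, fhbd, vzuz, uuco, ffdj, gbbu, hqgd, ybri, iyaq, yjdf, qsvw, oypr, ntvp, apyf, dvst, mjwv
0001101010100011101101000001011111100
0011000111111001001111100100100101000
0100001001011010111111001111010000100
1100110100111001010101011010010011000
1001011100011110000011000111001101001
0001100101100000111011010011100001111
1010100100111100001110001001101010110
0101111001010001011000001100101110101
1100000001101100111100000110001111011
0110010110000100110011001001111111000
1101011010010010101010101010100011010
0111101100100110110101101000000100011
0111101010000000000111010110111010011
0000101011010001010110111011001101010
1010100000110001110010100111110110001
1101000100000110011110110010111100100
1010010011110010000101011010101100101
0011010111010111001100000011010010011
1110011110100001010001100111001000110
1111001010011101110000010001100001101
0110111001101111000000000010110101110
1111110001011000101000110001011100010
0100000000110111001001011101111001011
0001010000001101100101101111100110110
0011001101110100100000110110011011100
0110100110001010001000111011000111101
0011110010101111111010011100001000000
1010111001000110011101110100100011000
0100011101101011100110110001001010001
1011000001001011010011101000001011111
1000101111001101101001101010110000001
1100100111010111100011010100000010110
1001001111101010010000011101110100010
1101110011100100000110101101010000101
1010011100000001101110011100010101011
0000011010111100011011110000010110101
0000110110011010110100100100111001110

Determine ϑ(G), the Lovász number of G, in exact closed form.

sqrt(37)

deg(vzuz) = 18; N(vzuz) = {ywtv, egcq, pqqp, zlea, iwme, gsju, uevs, wokw, fhbd, uuco, ffdj, gbbu, hqgd, ybri, qsvw, oypr, apyf, dvst}.
N(bene) = {fqrv, luem, egcq, kopc, tzxe, zlea, gsju, xyft, lgkk, wokw, uuco, hqgd, ybri, iyaq, yjdf, qsvw, oypr, ntvp}, |N(bene)| = 18.
N(gfry) = {kqph, luem, agty, mkmq, zidm, iwme, gsju, xyft, lgkk, fhbd, ffdj, gbbu, hqgd, ybri, iyaq, qsvw, oypr, mjwv}, |N(gfry)| = 18.
Vertex kopc has 18 neighbors: fqrv, ywtv, agty, egcq, dppr, bene, zidm, iwme, xyft, xvbh, uuco, ffdj, ybri, yjdf, qsvw, oypr, apyf, mjwv.
G on 37 vertices is 18-regular; SR(37,18,8,9) — a Paley graph.
spec(A) ≈ [18.0, 2.54138, -3.54138] (distinct, 5 d.p.).
Lovász: ϑ = −37(-sqrt(37)/2 - 1/2)/(18+-(-sqrt(37)/2 - 1/2)) = sqrt(37).
≈ 6.08276253 (to 8 d.p.).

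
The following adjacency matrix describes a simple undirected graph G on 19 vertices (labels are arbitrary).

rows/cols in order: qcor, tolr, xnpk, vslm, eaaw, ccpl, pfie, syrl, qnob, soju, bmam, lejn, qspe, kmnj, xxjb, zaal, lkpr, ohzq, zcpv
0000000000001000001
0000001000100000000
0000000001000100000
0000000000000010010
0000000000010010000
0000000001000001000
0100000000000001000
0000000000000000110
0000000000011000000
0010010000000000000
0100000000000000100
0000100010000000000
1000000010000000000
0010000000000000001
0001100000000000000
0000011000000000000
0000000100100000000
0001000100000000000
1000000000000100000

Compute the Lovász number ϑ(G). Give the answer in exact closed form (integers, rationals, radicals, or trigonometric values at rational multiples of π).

Vertex xxjb has 2 neighbors: vslm, eaaw.
deg(kmnj) = 2; N(kmnj) = {xnpk, zcpv}.
N(qcor) = {qspe, zcpv}, |N(qcor)| = 2.
deg(bmam) = 2; N(bmam) = {tolr, lkpr}.
G on 19 vertices is 2-regular; the odd cycle C_{19}.
A has 10 distinct eigenvalues ≈ [2.0, 1.891634, 1.578281, 1.093896, 0.490971, -0.165159, -0.803391, -1.354563, -1.758948, -1.972723].
Lovász: ϑ = −19(-2*cos(pi/19))/(2+-(-1)*2*cos(pi/19)) = 19*cos(pi/19)/(cos(pi/19) + 1).
≈ 9.43477 (to 5 d.p.).
α=9, χ(Ḡ)=10; ϑ=19*cos(pi/19)/(cos(pi/19) + 1) lies between (both strict).

19*cos(pi/19)/(cos(pi/19) + 1)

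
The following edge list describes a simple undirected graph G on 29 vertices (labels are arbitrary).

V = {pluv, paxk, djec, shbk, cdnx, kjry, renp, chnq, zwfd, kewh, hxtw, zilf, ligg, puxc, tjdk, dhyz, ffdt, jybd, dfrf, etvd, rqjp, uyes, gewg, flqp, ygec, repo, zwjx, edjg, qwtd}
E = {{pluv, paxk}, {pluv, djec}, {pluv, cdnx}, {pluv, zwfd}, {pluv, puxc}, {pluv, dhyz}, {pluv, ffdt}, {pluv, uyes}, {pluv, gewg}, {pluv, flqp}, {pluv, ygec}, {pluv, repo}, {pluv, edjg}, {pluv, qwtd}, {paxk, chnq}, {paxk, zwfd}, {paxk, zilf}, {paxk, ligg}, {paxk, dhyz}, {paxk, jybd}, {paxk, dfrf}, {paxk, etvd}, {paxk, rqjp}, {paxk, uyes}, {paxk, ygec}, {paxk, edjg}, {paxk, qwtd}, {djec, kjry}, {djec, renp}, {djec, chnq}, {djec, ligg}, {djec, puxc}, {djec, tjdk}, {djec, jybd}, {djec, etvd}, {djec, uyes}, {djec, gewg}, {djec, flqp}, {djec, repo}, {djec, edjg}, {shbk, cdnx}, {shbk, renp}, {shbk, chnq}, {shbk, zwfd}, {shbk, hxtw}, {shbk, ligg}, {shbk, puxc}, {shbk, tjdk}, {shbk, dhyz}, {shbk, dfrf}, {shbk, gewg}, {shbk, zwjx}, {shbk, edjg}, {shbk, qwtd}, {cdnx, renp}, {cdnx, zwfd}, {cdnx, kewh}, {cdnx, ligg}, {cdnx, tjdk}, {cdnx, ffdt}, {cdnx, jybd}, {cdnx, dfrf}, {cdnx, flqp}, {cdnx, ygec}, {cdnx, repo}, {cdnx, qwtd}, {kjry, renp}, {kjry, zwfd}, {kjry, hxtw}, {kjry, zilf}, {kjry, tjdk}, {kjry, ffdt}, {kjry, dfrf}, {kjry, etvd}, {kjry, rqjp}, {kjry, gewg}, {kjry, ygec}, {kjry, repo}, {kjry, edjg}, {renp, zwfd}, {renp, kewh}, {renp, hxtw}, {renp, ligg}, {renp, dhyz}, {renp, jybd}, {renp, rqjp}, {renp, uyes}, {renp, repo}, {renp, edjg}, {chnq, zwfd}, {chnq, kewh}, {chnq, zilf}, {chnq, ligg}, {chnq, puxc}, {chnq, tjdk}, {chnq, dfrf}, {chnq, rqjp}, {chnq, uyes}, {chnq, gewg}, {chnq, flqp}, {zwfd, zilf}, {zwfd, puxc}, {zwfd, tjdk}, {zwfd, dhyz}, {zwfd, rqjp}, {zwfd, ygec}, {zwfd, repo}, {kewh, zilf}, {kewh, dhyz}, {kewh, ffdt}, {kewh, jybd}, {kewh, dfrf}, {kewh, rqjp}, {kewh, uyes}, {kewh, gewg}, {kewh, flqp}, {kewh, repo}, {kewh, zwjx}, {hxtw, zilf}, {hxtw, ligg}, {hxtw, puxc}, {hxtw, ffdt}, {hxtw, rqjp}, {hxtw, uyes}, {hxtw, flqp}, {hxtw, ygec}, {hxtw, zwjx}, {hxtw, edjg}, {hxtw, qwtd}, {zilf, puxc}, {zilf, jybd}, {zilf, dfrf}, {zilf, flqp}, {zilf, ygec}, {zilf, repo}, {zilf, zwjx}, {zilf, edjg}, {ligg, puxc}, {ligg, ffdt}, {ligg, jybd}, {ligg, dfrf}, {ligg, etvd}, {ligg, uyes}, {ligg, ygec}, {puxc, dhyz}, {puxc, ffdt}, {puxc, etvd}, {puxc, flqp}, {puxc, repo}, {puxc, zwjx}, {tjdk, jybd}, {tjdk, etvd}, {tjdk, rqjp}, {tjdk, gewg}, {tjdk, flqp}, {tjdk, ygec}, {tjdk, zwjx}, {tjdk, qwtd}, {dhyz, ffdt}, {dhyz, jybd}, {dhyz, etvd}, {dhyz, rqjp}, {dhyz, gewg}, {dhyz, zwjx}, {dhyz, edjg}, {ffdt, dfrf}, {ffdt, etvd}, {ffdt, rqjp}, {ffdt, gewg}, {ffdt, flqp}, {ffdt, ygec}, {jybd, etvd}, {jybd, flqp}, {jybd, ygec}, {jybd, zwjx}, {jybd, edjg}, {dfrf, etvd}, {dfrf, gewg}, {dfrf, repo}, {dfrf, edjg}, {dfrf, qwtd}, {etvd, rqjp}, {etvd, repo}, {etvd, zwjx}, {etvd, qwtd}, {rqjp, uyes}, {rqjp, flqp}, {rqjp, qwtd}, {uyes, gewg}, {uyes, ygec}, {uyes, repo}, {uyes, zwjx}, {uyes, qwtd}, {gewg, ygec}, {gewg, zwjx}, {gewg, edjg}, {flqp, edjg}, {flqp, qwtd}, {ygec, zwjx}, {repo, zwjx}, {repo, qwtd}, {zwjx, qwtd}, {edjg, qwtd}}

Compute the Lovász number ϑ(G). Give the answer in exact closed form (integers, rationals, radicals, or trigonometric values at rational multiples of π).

sqrt(29)

Vertex dhyz has 14 neighbors: pluv, paxk, shbk, renp, zwfd, kewh, puxc, ffdt, jybd, etvd, rqjp, gewg, zwjx, edjg.
deg(etvd) = 14; N(etvd) = {paxk, djec, kjry, ligg, puxc, tjdk, dhyz, ffdt, jybd, dfrf, rqjp, repo, zwjx, qwtd}.
N(renp) = {djec, shbk, cdnx, kjry, zwfd, kewh, hxtw, ligg, dhyz, jybd, rqjp, uyes, repo, edjg}, |N(renp)| = 14.
N(flqp) = {pluv, djec, cdnx, chnq, kewh, hxtw, zilf, puxc, tjdk, ffdt, jybd, rqjp, edjg, qwtd}, |N(flqp)| = 14.
G on 29 vertices is 14-regular; SR(29,14,6,7) — a Paley graph.
A has 3 distinct eigenvalues ≈ [14.0, 2.1926, -3.1926].
Lovász: ϑ = −29(-sqrt(29)/2 - 1/2)/(14+-(-sqrt(29)/2 - 1/2)) = sqrt(29).
= 5.3852… (decimal).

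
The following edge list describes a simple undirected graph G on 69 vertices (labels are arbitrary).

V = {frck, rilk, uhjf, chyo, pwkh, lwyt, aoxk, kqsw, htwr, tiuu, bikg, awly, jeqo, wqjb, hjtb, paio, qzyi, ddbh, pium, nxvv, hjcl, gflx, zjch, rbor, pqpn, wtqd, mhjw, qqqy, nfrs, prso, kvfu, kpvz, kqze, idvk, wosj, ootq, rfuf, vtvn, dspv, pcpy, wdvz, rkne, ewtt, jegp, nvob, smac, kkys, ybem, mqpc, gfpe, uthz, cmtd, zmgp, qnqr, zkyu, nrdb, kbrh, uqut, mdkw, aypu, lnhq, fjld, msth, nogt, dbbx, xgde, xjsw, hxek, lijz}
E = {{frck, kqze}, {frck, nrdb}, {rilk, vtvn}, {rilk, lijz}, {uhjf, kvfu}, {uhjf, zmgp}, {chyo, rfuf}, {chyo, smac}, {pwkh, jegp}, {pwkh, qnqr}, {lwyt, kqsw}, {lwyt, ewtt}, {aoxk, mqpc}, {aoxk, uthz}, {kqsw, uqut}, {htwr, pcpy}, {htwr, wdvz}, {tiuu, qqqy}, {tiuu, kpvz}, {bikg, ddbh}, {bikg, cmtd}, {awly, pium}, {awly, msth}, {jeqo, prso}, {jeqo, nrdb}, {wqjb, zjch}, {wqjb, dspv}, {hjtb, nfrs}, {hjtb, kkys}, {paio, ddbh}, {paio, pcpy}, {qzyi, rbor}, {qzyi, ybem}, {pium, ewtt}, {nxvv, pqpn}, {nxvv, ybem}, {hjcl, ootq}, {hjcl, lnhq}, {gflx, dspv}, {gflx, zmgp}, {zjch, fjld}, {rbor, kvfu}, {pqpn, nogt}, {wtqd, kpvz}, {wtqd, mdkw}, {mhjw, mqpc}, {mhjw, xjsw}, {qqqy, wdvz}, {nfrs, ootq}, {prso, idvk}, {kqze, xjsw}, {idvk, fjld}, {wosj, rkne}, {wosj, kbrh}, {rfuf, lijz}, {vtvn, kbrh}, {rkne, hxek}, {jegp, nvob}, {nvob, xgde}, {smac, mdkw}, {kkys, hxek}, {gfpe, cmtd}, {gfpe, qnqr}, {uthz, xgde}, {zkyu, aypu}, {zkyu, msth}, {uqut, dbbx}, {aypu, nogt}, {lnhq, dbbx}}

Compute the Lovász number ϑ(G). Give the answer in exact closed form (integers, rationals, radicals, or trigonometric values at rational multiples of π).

Vertex kvfu has 2 neighbors: uhjf, rbor.
Vertex ewtt has 2 neighbors: lwyt, pium.
N(wosj) = {rkne, kbrh}, |N(wosj)| = 2.
Vertex smac has 2 neighbors: chyo, mdkw.
Every vertex has degree 2 (N=69); connected 2-regular on 69 ⇒ C_{69}.
A has 35 distinct eigenvalues ≈ [2.0, 1.991714, 1.966923, 1.925835, 1.868788, 1.796255, 1.708839, 1.607262, 1.492367, 1.365106, 1.226534, 1.077797, 0.92013, 0.754838, 0.583292, 0.406912, 0.22716, 0.045526, -0.136485, -0.317365, -0.495616, -0.669759, -0.838353, -1.0, -1.153361, -1.297164, -1.430219, -1.551423, -1.659771, -1.754365, -1.834423, -1.899279, -1.948398, -1.981372, -1.997927].
With N=69: ϑ(G) = 69·(-(-1)*2*cos(pi/69))/(2−(-2*cos(pi/69))) = 69*cos(pi/69)/(cos(pi/69) + 1).
ϑ(G) ≈ 34.4821.
α=34, χ(Ḡ)=35; ϑ=69*cos(pi/69)/(cos(pi/69) + 1) lies between (both strict).

69*cos(pi/69)/(cos(pi/69) + 1)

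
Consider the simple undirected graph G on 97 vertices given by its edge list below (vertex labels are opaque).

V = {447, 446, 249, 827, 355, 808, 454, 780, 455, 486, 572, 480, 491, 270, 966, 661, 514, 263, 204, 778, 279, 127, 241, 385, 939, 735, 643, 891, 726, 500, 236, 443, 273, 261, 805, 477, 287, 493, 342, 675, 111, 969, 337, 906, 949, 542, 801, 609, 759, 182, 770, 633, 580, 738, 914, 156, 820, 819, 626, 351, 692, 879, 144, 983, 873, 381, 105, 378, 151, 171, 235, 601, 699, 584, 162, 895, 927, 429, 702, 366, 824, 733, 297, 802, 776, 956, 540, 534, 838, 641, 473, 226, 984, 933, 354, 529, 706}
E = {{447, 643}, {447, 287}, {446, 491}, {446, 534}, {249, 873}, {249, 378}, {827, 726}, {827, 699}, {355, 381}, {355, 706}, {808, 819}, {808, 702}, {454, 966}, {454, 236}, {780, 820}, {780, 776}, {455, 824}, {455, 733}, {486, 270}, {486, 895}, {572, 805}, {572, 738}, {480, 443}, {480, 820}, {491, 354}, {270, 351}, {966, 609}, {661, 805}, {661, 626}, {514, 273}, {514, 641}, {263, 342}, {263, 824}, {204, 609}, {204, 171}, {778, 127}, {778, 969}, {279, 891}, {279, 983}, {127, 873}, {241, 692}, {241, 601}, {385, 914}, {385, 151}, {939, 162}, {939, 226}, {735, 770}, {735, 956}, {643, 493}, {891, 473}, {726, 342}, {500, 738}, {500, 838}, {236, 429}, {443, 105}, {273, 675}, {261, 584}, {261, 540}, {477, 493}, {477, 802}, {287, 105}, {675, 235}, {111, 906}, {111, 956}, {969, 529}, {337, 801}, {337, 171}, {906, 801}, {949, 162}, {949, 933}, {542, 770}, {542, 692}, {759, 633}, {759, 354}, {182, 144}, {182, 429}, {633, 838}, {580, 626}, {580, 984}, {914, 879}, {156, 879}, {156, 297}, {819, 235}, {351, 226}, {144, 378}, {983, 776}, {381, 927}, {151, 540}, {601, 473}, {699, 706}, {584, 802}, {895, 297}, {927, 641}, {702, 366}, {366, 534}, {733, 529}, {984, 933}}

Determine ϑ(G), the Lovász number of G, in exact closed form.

N(933) = {949, 984}, |N(933)| = 2.
N(643) = {447, 493}, |N(643)| = 2.
N(601) = {241, 473}, |N(601)| = 2.
deg(287) = 2; N(287) = {447, 105}.
Regular of degree 2 on 97 vertices: connected 2-regular on 97 ⇒ C_{97}.
spec(A) ≈ [2.0, 1.99581, 1.98324, 1.96236, 1.93324, 1.89602, 1.85084, 1.7979, 1.73742, 1.66966, 1.59489, 1.51343, 1.42562, 1.33183, 1.23246, 1.12791, 1.01864, 0.90509, 0.78775, 0.6671, 0.54366, 0.41794, 0.29046, 0.16176, 0.03239, -0.09712, -0.22623, -0.35438, -0.48105, -0.6057, -0.72781, -0.84687, -0.96237, -1.07384, -1.1808, -1.28282, -1.37945, -1.47029, -1.55497, -1.63313, -1.70443, -1.76859, -1.82533, -1.87441, -1.91563, -1.94882, -1.97383, -1.99057, -1.99895] (distinct, 5 d.p.).
λ_max=2, λ_min=-2*cos(pi/97); ϑ = −97·λ_min/(λ_max−λ_min) = 97*cos(pi/97)/(cos(pi/97) + 1).
ϑ(G) ≈ 48.487279214.
48 ≤ 97*cos(pi/97)/(cos(pi/97) + 1) ≤ 49: both strict.

97*cos(pi/97)/(cos(pi/97) + 1)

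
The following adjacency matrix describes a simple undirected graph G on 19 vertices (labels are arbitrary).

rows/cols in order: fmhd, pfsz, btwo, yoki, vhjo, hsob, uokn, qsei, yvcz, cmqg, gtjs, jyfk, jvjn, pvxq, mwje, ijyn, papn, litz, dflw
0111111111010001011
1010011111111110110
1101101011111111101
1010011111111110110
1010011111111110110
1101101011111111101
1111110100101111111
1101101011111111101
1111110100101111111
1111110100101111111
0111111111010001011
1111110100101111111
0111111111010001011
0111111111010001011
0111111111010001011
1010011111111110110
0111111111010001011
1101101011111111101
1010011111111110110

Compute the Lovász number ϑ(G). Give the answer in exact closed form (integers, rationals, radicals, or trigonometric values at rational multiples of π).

N(hsob) = {fmhd, pfsz, yoki, vhjo, uokn, yvcz, cmqg, gtjs, jyfk, jvjn, pvxq, mwje, ijyn, papn, dflw}, |N(hsob)| = 15.
N(mwje) = {pfsz, btwo, yoki, vhjo, hsob, uokn, qsei, yvcz, cmqg, jyfk, ijyn, litz, dflw}, |N(mwje)| = 13.
Vertex yoki has 14 neighbors: fmhd, btwo, hsob, uokn, qsei, yvcz, cmqg, gtjs, jyfk, jvjn, pvxq, mwje, papn, litz.
deg(dflw) = 14; N(dflw) = {fmhd, btwo, hsob, uokn, qsei, yvcz, cmqg, gtjs, jyfk, jvjn, pvxq, mwje, papn, litz}.
4 parts of sizes [6, 5, 4, 4]; α(G) = 6 = ϑ (perfect).
ϑ(G) ≈ 6.0000.
α=6, χ(Ḡ)=6; ϑ=6 lies between (collapsed).

6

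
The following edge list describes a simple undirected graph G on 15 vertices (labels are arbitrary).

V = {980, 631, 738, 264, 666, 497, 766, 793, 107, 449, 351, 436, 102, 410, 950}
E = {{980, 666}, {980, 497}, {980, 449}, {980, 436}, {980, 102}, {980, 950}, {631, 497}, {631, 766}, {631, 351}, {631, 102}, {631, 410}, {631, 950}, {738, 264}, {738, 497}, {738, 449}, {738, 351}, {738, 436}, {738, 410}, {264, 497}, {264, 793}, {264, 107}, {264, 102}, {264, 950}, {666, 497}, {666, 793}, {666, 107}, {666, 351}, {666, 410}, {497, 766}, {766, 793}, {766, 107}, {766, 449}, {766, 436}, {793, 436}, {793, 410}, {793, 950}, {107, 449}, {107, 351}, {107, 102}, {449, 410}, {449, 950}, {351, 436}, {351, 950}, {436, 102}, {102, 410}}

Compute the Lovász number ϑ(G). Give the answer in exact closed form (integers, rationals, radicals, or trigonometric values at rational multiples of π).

Vertex 107 has 6 neighbors: 264, 666, 766, 449, 351, 102.
deg(351) = 6; N(351) = {631, 738, 666, 107, 436, 950}.
N(980) = {666, 497, 449, 436, 102, 950}, |N(980)| = 6.
Vertex 410 has 6 neighbors: 631, 738, 666, 793, 449, 102.
15-vertex 6-regular graph: Kneser-type, 2-subsets of [6].
A has 3 distinct eigenvalues ≈ [6.0, 1.0, -3.0].
Lovász: ϑ = −15(-3)/(6+-1*(-3)) = 5.
ϑ(G) ≈ 5.0000.

5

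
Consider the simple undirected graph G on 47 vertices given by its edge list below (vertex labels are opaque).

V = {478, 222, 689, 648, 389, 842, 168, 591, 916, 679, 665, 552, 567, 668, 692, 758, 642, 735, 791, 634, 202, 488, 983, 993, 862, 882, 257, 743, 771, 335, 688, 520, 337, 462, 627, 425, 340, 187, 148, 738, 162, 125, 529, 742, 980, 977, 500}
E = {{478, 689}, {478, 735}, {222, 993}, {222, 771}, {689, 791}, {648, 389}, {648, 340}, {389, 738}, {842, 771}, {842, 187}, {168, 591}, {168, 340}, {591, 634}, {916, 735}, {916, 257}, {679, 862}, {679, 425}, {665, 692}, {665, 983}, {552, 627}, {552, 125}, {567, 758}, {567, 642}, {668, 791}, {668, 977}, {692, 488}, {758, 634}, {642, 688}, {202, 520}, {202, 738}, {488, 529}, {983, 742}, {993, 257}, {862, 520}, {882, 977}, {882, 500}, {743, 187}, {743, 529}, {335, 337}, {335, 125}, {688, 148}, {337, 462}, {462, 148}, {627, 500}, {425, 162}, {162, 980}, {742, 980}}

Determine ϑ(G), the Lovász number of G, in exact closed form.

47*cos(pi/47)/(cos(pi/47) + 1)

Vertex 335 has 2 neighbors: 337, 125.
Vertex 634 has 2 neighbors: 591, 758.
Vertex 162 has 2 neighbors: 425, 980.
deg(758) = 2; N(758) = {567, 634}.
Every vertex has degree 2 (N=47); a single 47-cycle (edge-transitive).
spec(A) ≈ [2.0, 1.9822, 1.9289, 1.8413, 1.7208, 1.5696, 1.3904, 1.1864, 0.9612, 0.7188, 0.4636, 0.2002, -0.0668, -0.3327, -0.5926, -0.8419, -1.0762, -1.2913, -1.4833, -1.6489, -1.785, -1.8893, -1.9599, -1.9955] (distinct, 4 d.p.).
With N=47: ϑ(G) = 47·(-(-1)*2*cos(pi/47))/(2−(-2*cos(pi/47))) = 47*cos(pi/47)/(cos(pi/47) + 1).
= 23.473731… (decimal).
Lovász sandwich 23 ≤ 47*cos(pi/47)/(cos(pi/47) + 1) ≤ 24: both strict.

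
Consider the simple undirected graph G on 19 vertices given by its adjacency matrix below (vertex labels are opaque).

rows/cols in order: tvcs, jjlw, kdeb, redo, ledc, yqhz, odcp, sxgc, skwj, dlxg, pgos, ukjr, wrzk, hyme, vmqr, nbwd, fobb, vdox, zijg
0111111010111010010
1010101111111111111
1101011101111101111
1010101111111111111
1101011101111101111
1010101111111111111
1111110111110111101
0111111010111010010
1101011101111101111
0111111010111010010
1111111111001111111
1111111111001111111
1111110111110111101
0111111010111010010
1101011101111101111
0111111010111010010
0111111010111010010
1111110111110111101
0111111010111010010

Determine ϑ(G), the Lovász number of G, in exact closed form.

7

Vertex hyme has 12 neighbors: jjlw, kdeb, redo, ledc, yqhz, odcp, skwj, pgos, ukjr, wrzk, vmqr, vdox.
Vertex ledc has 15 neighbors: tvcs, jjlw, redo, yqhz, odcp, sxgc, dlxg, pgos, ukjr, wrzk, hyme, nbwd, fobb, vdox, zijg.
N(wrzk) = {tvcs, jjlw, kdeb, redo, ledc, yqhz, sxgc, skwj, dlxg, pgos, ukjr, hyme, vmqr, nbwd, fobb, zijg}, |N(wrzk)| = 16.
N(tvcs) = {jjlw, kdeb, redo, ledc, yqhz, odcp, skwj, pgos, ukjr, wrzk, vmqr, vdox}, |N(tvcs)| = 12.
5 parts of sizes [7, 4, 3, 3, 2]; α(G) = 7 = ϑ (perfect).
≈ 7.000000 (to 6 d.p.).
7 ≤ 7 ≤ 7: collapsed.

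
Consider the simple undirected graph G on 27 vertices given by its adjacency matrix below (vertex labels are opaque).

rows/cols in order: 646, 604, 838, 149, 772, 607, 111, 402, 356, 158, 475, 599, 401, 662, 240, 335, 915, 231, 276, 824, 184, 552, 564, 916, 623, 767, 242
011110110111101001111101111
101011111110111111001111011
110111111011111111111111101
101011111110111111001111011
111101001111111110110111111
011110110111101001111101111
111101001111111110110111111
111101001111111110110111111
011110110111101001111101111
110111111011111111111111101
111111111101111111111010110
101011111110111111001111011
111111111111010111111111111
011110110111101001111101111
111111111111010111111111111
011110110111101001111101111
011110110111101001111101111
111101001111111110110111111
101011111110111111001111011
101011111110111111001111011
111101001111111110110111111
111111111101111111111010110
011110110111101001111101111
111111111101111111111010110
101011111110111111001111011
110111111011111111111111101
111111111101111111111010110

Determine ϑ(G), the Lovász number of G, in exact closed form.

7

N(401) = {646, 604, 838, 149, 772, 607, 111, 402, 356, 158, 475, 599, 662, 335, 915, 231, 276, 824, 184, 552, 564, 916, 623, 767, 242}, |N(401)| = 25.
Vertex 402 has 22 neighbors: 646, 604, 838, 149, 607, 356, 158, 475, 599, 401, 662, 240, 335, 915, 276, 824, 552, 564, 916, 623, 767, 242.
N(276) = {646, 838, 772, 607, 111, 402, 356, 158, 475, 401, 662, 240, 335, 915, 231, 184, 552, 564, 916, 767, 242}, |N(276)| = 21.
deg(564) = 20; N(564) = {604, 838, 149, 772, 111, 402, 158, 475, 599, 401, 240, 231, 276, 824, 184, 552, 916, 623, 767, 242}.
6 parts of sizes [7, 6, 5, 4, 3, 2]; α(G) = 7 = ϑ (perfect).
ϑ(G) ≈ 7.00000.
α=7, χ(Ḡ)=7; ϑ=7 lies between (collapsed).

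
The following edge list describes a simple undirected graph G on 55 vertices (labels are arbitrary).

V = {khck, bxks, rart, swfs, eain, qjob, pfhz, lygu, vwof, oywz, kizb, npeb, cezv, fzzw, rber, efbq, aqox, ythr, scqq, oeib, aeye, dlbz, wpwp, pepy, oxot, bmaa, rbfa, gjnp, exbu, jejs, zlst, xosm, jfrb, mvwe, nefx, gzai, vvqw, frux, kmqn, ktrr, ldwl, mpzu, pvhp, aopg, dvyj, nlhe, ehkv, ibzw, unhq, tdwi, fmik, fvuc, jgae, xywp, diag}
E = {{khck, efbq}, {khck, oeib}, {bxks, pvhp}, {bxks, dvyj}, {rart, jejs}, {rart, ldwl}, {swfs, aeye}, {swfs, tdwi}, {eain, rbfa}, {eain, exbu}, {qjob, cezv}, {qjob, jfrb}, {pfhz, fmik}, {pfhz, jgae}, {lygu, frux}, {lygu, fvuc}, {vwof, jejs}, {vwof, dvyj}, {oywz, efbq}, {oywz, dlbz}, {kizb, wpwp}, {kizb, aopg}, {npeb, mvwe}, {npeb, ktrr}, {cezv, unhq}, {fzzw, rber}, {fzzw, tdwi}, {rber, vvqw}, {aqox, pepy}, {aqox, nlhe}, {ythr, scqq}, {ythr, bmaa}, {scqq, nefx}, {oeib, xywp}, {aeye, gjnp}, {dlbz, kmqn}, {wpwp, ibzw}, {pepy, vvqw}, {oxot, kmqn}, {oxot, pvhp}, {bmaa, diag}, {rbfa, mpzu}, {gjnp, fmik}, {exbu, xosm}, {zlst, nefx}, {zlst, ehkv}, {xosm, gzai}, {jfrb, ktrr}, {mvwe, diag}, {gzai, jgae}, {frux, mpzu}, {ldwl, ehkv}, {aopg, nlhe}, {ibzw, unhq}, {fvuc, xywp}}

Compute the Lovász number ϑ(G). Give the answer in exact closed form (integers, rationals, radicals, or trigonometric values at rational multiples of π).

55*cos(pi/55)/(cos(pi/55) + 1)

Vertex rart has 2 neighbors: jejs, ldwl.
deg(fzzw) = 2; N(fzzw) = {rber, tdwi}.
N(pvhp) = {bxks, oxot}, |N(pvhp)| = 2.
deg(ibzw) = 2; N(ibzw) = {wpwp, unhq}.
55-vertex 2-regular graph: a single 55-cycle (edge-transitive).
The 28 distinct eigenvalues: [2.0, 1.98696, 1.94802, 1.88369, 1.7948, 1.68251, 1.54828, 1.39388, 1.2213, 1.03279, 0.83083, 0.61803, 0.39718, 0.17115, -0.05711, -0.28463, -0.50844, -0.72562, -0.93333, -1.12889, -1.30972, -1.47348, -1.61803, -1.74149, -1.84225, -1.91899, -1.97071, -1.99674].
λ_max=2, λ_min=-2*cos(pi/55); ϑ = −55·λ_min/(λ_max−λ_min) = 55*cos(pi/55)/(cos(pi/55) + 1).
= 27.47755688… (decimal).
Check 27 ≤ 55*cos(pi/55)/(cos(pi/55) + 1) ≤ 28: both strict.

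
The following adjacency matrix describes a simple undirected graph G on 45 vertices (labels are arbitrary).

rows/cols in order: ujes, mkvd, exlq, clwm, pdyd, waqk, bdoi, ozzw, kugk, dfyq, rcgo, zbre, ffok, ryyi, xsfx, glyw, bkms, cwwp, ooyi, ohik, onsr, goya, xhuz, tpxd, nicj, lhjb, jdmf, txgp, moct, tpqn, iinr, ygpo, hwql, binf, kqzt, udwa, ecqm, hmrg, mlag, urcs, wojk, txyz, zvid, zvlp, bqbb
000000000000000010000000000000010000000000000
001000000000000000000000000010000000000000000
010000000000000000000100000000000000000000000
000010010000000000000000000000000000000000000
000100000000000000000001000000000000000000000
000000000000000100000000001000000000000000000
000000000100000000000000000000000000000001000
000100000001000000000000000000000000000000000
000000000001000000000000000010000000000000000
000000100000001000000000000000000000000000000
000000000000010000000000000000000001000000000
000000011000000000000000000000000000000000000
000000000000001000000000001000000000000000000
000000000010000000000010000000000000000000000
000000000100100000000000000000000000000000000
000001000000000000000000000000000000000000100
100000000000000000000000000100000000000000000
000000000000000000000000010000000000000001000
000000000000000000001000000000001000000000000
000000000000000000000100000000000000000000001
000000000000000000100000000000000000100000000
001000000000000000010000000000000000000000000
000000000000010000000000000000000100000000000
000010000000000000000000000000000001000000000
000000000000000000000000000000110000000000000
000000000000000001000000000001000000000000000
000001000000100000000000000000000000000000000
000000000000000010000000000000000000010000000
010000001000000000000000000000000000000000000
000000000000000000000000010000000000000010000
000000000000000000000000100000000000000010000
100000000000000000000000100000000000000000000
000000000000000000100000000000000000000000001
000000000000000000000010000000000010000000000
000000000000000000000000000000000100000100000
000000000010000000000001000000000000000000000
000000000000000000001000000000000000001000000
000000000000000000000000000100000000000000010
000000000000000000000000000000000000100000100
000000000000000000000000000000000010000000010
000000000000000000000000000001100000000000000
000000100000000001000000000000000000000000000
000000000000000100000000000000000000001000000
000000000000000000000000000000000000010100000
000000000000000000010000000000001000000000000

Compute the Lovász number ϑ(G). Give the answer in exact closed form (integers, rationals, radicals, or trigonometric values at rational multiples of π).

N(wojk) = {tpqn, iinr}, |N(wojk)| = 2.
N(waqk) = {glyw, jdmf}, |N(waqk)| = 2.
N(zvid) = {glyw, mlag}, |N(zvid)| = 2.
deg(tpqn) = 2; N(tpqn) = {lhjb, wojk}.
Every vertex has degree 2 (N=45); the odd cycle C_{45}.
spec(A) ≈ [2.0, 1.98054, 1.92252, 1.82709, 1.6961, 1.53209, 1.33826, 1.11839, 0.87674, 0.61803, 0.3473, 0.0698, -0.20906, -0.48384, -0.74921, -1.0, -1.23132, -1.43868, -1.61803, -1.7659, -1.87939, -1.9563, -1.99513] (distinct, 5 d.p.).
−45·(-2*cos(pi/45)) / ((2)−(-2*cos(pi/45))) = 45*cos(pi/45)/(cos(pi/45) + 1) = ϑ(G).
Numerically 22.47256.
α=22, χ(Ḡ)=23; ϑ=45*cos(pi/45)/(cos(pi/45) + 1) lies between (both strict).

45*cos(pi/45)/(cos(pi/45) + 1)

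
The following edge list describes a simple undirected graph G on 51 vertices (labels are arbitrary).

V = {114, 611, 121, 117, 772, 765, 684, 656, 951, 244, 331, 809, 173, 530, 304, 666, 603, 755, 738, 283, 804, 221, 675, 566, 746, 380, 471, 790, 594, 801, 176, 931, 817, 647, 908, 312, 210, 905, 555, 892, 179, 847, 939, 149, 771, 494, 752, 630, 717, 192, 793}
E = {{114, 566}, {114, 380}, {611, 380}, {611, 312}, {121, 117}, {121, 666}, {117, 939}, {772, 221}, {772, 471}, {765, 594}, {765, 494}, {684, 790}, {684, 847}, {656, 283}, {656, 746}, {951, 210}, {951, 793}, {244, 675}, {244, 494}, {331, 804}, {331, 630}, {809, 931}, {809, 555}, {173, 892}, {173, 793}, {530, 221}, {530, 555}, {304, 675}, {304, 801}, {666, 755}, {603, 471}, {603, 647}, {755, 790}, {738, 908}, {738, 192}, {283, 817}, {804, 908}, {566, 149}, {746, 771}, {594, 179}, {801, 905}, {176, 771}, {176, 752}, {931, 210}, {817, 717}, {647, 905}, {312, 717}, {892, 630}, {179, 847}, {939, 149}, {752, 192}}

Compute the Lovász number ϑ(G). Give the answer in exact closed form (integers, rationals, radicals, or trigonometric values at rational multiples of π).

deg(790) = 2; N(790) = {684, 755}.
Vertex 793 has 2 neighbors: 951, 173.
N(939) = {117, 149}, |N(939)| = 2.
deg(892) = 2; N(892) = {173, 630}.
Regular of degree 2 on 51 vertices: the odd cycle C_{51}.
A has 26 distinct eigenvalues ≈ [2.0, 1.984841, 1.939594, 1.864944, 1.762024, 1.632394, 1.478018, 1.301237, 1.10473, 0.891477, 0.66471, 0.427866, 0.184537, -0.06159, -0.306783, -0.547326, -0.779572, -1.0, -1.205269, -1.392268, -1.558161, -1.700434, -1.816931, -1.905884, -1.965946, -1.996207].
With N=51: ϑ(G) = 51·(-(-1)*2*cos(pi/51))/(2−(-2*cos(pi/51))) = 51*cos(pi/51)/(cos(pi/51) + 1).
Numerically 25.475794486.
Check 25 ≤ 51*cos(pi/51)/(cos(pi/51) + 1) ≤ 26: both strict.

51*cos(pi/51)/(cos(pi/51) + 1)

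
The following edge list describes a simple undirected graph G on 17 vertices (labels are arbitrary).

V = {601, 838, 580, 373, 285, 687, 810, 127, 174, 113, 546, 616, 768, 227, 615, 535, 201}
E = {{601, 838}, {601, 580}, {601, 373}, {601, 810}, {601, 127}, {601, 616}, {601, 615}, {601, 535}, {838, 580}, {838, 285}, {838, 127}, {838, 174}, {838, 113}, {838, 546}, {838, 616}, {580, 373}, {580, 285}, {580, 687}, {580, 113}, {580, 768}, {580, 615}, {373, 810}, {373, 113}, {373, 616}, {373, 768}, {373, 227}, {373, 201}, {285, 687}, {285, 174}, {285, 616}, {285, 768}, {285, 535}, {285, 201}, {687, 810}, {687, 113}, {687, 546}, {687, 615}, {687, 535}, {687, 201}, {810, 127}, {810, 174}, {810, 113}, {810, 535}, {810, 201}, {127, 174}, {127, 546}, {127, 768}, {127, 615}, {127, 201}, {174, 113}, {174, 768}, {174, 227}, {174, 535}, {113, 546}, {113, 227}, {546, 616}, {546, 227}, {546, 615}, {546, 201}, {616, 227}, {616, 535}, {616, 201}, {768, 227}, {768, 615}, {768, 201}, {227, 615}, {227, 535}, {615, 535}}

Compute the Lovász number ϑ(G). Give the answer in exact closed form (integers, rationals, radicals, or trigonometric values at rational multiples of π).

sqrt(17)

Vertex 285 has 8 neighbors: 838, 580, 687, 174, 616, 768, 535, 201.
deg(768) = 8; N(768) = {580, 373, 285, 127, 174, 227, 615, 201}.
Vertex 546 has 8 neighbors: 838, 687, 127, 113, 616, 227, 615, 201.
Vertex 174 has 8 neighbors: 838, 285, 810, 127, 113, 768, 227, 535.
Regular of degree 8 on 17 vertices: SR(17,8,3,4) — a Paley graph.
The 3 distinct eigenvalues: [8.0, 1.561553, -2.561553].
ϑ = −N·λ_min/(λ_max−λ_min) = −17·(-sqrt(17)/2 - 1/2)/(8−(-sqrt(17)/2 - 1/2)) = sqrt(17).
≈ 4.12310563 (to 8 d.p.).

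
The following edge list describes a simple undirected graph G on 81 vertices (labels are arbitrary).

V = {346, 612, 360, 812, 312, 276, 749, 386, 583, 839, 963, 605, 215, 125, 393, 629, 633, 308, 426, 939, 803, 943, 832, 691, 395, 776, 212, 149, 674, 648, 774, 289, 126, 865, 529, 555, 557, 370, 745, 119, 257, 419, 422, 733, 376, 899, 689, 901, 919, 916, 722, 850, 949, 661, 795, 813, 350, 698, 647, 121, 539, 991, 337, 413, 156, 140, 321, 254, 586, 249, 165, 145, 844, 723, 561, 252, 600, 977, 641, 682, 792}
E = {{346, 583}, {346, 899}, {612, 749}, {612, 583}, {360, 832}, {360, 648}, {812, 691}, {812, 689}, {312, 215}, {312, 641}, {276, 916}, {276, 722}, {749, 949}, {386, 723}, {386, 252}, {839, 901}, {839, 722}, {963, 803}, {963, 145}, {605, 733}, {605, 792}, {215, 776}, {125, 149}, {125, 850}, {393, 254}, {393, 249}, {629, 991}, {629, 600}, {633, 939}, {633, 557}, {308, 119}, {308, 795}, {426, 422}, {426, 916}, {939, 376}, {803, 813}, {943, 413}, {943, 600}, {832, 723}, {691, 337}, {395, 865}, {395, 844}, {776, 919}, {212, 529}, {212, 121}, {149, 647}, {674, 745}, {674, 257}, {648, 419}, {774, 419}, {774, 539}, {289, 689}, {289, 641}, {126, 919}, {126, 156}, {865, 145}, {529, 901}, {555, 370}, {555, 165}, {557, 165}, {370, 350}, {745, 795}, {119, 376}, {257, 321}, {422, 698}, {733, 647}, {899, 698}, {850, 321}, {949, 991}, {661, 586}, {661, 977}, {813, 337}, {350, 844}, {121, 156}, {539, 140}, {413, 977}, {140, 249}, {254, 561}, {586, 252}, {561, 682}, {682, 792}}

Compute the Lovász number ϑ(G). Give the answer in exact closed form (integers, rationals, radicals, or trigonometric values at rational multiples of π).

81*cos(pi/81)/(cos(pi/81) + 1)

Vertex 919 has 2 neighbors: 776, 126.
Vertex 813 has 2 neighbors: 803, 337.
Vertex 850 has 2 neighbors: 125, 321.
Vertex 691 has 2 neighbors: 812, 337.
deg(v) = 2 for all v (|V|=81); a single 81-cycle (edge-transitive).
The 41 distinct eigenvalues: [2.0, 1.994, 1.976, 1.9461, 1.9045, 1.8514, 1.7873, 1.7123, 1.6271, 1.5321, 1.4279, 1.315, 1.1943, 1.0664, 0.9321, 0.7922, 0.6475, 0.4989, 0.3473, 0.1936, 0.0388, -0.1163, -0.2707, -0.4234, -0.5736, -0.7204, -0.8628, -1.0, -1.1312, -1.2556, -1.3725, -1.4811, -1.5808, -1.671, -1.7511, -1.8207, -1.8794, -1.9267, -1.9625, -1.9865, -1.9985].
ϑ = −N·λ_min/(λ_max−λ_min) = −81·(-2*cos(pi/81))/(2−(-2*cos(pi/81))) = 81*cos(pi/81)/(cos(pi/81) + 1).
ϑ(G) ≈ 40.48476531.
40 ≤ 81*cos(pi/81)/(cos(pi/81) + 1) ≤ 41: both strict.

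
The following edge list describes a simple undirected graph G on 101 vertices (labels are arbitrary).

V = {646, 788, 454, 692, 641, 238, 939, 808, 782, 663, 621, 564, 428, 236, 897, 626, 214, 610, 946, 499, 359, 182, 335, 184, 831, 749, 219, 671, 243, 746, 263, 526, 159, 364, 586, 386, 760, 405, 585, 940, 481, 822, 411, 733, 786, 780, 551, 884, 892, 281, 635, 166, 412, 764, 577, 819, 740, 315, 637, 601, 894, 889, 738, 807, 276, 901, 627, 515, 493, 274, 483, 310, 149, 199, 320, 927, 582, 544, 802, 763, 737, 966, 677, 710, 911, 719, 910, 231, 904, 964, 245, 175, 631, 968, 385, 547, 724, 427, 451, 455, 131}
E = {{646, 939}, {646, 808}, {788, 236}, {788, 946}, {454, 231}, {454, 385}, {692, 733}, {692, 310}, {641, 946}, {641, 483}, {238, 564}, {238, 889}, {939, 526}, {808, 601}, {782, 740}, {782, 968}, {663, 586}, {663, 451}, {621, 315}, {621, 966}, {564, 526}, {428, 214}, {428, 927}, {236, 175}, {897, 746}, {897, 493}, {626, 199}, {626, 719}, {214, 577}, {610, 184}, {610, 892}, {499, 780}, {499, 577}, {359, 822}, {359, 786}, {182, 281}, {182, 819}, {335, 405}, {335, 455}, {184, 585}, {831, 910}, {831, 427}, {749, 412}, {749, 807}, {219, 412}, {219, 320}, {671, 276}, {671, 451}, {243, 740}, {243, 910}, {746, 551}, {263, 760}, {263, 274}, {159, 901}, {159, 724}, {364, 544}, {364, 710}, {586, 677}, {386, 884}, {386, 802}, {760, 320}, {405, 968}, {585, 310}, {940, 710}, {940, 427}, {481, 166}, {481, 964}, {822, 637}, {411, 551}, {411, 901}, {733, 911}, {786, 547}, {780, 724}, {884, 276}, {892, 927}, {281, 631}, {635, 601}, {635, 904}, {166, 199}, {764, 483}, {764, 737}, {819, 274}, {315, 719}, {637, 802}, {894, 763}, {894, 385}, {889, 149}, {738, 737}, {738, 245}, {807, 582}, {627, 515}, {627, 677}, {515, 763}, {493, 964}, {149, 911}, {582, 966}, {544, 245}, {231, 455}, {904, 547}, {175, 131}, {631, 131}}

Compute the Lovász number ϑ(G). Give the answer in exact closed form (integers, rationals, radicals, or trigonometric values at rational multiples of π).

101*cos(pi/101)/(cos(pi/101) + 1)

N(610) = {184, 892}, |N(610)| = 2.
N(243) = {740, 910}, |N(243)| = 2.
N(894) = {763, 385}, |N(894)| = 2.
N(149) = {889, 911}, |N(149)| = 2.
Every vertex has degree 2 (N=101); this is C_{101}, the 101-cycle.
Distinct eigenvalues (to 5 d.p.): [2.0, 1.99613, 1.98454, 1.96527, 1.9384, 1.90403, 1.86229, 1.81335, 1.75739, 1.69463, 1.62532, 1.54971, 1.46812, 1.38084, 1.28822, 1.19062, 1.08841, 0.98199, 0.87177, 0.75818, 0.64165, 0.52264, 0.40161, 0.27903, 0.15537, 0.0311, -0.09328, -0.2173, -0.34049, -0.46235, -0.58243, -0.70025, -0.81537, -0.92733, -1.0357, -1.14006, -1.24002, -1.33518, -1.42517, -1.50965, -1.58828, -1.66078, -1.72684, -1.78623, -1.83871, -1.88407, -1.92214, -1.95278, -1.97586, -1.9913, -1.99903].
−101·(-2*cos(pi/101)) / ((2)−(-2*cos(pi/101))) = 101*cos(pi/101)/(cos(pi/101) + 1) = ϑ(G).
≈ 50.487783173 (to 9 d.p.).
α=50, χ(Ḡ)=51; ϑ=101*cos(pi/101)/(cos(pi/101) + 1) lies between (both strict).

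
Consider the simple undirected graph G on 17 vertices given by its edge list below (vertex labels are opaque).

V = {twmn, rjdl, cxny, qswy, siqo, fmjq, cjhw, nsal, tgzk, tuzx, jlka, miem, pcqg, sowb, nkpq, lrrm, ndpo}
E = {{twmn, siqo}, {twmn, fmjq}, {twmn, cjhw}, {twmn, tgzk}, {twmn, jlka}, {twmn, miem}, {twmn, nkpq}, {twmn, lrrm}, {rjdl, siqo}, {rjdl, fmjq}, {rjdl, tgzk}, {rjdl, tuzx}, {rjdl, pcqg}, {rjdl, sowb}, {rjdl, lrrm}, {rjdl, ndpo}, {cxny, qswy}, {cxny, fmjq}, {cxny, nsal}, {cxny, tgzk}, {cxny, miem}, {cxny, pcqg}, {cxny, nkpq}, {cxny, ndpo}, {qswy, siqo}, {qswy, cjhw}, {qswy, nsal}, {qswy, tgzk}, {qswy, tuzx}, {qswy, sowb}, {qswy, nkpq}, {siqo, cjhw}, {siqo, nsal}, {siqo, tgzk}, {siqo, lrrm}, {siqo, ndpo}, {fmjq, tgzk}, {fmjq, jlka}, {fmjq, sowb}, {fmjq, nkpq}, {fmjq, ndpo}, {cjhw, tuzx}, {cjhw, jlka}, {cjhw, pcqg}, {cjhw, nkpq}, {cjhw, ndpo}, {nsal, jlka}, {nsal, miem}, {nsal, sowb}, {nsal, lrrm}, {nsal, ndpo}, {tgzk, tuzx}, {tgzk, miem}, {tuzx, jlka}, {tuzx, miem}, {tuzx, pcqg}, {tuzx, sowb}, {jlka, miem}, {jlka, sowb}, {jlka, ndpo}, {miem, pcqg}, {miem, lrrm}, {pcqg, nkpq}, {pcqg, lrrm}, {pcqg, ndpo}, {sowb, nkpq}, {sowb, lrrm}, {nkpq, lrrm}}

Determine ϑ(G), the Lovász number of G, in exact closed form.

deg(twmn) = 8; N(twmn) = {siqo, fmjq, cjhw, tgzk, jlka, miem, nkpq, lrrm}.
Vertex pcqg has 8 neighbors: rjdl, cxny, cjhw, tuzx, miem, nkpq, lrrm, ndpo.
Vertex nkpq has 8 neighbors: twmn, cxny, qswy, fmjq, cjhw, pcqg, sowb, lrrm.
Vertex cjhw has 8 neighbors: twmn, qswy, siqo, tuzx, jlka, pcqg, nkpq, ndpo.
G on 17 vertices is 8-regular; SR(17,8,3,4) — a Paley graph.
spec(A) ≈ [8.0, 1.5616, -2.5616] (distinct, 4 d.p.).
Lovász (edge-transitive): ϑ = −17·(-sqrt(17)/2 - 1/2)/((8)−(-sqrt(17)/2 - 1/2)) = sqrt(17).
ϑ(G) ≈ 4.123106.

sqrt(17)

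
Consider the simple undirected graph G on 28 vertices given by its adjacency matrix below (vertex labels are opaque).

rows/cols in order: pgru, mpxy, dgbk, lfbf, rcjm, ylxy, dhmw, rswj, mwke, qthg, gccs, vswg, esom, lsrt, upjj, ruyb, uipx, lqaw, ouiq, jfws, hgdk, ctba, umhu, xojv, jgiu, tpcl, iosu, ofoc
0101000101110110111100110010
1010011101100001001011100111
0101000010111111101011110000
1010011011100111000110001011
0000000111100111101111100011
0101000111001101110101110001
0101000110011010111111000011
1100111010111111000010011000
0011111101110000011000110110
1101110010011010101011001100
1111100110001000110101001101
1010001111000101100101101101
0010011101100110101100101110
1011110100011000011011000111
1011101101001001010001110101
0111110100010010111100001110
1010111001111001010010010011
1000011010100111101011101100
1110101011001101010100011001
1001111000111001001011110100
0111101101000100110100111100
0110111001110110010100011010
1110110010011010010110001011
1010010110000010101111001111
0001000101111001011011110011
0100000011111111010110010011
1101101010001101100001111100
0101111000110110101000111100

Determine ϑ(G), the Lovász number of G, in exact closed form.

7

deg(lqaw) = 15; N(lqaw) = {pgru, ylxy, dhmw, mwke, gccs, lsrt, upjj, ruyb, uipx, ouiq, hgdk, ctba, umhu, jgiu, tpcl}.
N(jgiu) = {lfbf, rswj, qthg, gccs, vswg, esom, ruyb, lqaw, ouiq, hgdk, ctba, umhu, xojv, iosu, ofoc}, |N(jgiu)| = 15.
Vertex mwke has 15 neighbors: dgbk, lfbf, rcjm, ylxy, dhmw, rswj, qthg, gccs, vswg, lqaw, ouiq, umhu, xojv, tpcl, iosu.
Vertex lfbf has 15 neighbors: pgru, dgbk, ylxy, dhmw, mwke, qthg, gccs, lsrt, upjj, ruyb, jfws, hgdk, jgiu, iosu, ofoc.
deg(v) = 15 for all v (|V|=28); this is K(8,2), the Kneser graph.
The 3 distinct eigenvalues: [15.0, 1.0, -5.0].
With N=28: ϑ(G) = 28·(-1*(-5))/(15−(-5)) = 7.
ϑ(G) ≈ 7.0000.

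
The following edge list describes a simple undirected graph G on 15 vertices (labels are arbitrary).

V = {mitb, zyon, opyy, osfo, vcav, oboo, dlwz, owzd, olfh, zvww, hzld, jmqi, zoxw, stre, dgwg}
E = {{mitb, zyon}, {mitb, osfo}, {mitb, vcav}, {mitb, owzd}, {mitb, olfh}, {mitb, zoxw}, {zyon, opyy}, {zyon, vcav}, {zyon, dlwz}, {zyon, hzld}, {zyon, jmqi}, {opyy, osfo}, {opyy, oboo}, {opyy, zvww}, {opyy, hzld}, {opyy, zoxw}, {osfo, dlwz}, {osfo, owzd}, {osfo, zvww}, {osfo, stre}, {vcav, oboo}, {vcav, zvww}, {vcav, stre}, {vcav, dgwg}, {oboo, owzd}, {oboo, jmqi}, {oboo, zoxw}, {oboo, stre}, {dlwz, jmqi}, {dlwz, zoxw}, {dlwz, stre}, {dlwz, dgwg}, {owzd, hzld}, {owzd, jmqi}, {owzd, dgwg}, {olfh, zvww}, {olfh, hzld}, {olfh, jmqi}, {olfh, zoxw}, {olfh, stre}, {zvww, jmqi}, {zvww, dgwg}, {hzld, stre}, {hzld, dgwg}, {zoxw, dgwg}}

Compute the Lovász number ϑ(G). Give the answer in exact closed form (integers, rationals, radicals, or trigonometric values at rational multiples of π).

N(osfo) = {mitb, opyy, dlwz, owzd, zvww, stre}, |N(osfo)| = 6.
Vertex zvww has 6 neighbors: opyy, osfo, vcav, olfh, jmqi, dgwg.
Vertex oboo has 6 neighbors: opyy, vcav, owzd, jmqi, zoxw, stre.
N(zyon) = {mitb, opyy, vcav, dlwz, hzld, jmqi}, |N(zyon)| = 6.
G on 15 vertices is 6-regular; Kneser K(6,2) on C(6,2)=15 vertices.
Distinct eigenvalues (to 4 d.p.): [6.0, 1.0, -3.0].
With N=15: ϑ(G) = 15·(-1*(-3))/(6−(-3)) = 5.
≈ 5.0000000 (to 7 d.p.).

5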